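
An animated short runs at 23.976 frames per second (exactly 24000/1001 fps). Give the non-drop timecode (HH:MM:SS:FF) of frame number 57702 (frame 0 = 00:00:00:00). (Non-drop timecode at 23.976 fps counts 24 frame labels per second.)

57702 ÷ 24 = 2404 full seconds, remainder 6 frames.
2404 s = 0 h 40 min 4 s.
Timecode: 00:40:04:06.

00:40:04:06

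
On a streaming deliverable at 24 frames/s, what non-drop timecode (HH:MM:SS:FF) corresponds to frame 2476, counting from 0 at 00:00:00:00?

2476 ÷ 24 = 103 full seconds, remainder 4 frames.
103 s = 0 h 1 min 43 s.
Timecode: 00:01:43:04.

00:01:43:04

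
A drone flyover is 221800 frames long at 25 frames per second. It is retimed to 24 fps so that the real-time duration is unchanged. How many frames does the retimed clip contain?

212928 frames

Target frames = source frames × (target rate / source rate) = 221800 × (24)/(25) = 221800 × 24/25 = 212928.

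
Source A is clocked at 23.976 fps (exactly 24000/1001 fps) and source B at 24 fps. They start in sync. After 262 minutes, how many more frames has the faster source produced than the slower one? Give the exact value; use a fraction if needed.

262 min = 15720 s.
A emits 24000/1001 × 15720 = 377280000/1001 frames; B emits 24 × 15720 = 377280.
Difference = 377280/1001 frames (≈ 376.9031); B is ahead of A.

377280/1001 frames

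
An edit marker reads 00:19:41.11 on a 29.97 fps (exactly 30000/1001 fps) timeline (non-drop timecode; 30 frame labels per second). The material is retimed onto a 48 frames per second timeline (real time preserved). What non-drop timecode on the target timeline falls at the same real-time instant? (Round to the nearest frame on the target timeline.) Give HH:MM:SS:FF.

Source frame index: (0×3600 + 19×60 + 41) × 30 + 11 = 35441.
Real time: 35441 / (30000/1001) = 35476441/30000 s.
Target frame: (35476441/30000) × (48) = 35476441/625 ≈ 56762.306 → 56762.
At 48 labels/s: frame 56762 → 00:19:42:26.

00:19:42:26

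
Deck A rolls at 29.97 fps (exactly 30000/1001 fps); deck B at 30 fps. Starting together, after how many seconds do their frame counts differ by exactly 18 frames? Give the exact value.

600.6 seconds

The gap grows by |30 − 30000/1001| = 30/1001 frames per second.
Time for a 18-frame gap: 18 ÷ (30/1001) = 600.6 s.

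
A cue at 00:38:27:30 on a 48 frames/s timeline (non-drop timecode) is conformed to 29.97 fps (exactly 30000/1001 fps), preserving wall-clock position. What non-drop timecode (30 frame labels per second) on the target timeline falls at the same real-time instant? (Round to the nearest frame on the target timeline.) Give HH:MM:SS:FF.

00:38:25:10

Source frame index: (0×3600 + 38×60 + 27) × 48 + 30 = 110766.
Real time: 110766 / (48) = 18461/8 s.
Target frame: (18461/8) × (30000/1001) = 69228750/1001 ≈ 69159.590 → 69160.
At 30 labels/s: frame 69160 → 00:38:25:10.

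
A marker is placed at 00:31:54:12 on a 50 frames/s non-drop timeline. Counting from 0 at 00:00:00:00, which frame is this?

Total seconds to the label: (0 × 3600 + 31 × 60 + 54) = 1914.
Frame index = 1914 × 50 + 12 = 95712.

frame 95712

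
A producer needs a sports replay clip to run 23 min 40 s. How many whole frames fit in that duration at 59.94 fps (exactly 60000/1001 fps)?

85114 frames

23 min 40 s = 1420 s.
Frames = 1420 × 60000/1001 = 85200000/1001 ≈ 85114.8851.
Complete frames: 85114.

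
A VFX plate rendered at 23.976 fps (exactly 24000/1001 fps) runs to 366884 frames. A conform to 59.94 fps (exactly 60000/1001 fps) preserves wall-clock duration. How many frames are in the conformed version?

917210 frames

Frames at target rate = 366884 × (60000/1001) / (24000/1001) = 917210.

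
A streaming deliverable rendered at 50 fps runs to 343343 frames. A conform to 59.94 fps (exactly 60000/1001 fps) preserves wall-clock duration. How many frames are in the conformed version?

Target frames = source frames × (target rate / source rate) = 343343 × (60000/1001)/(50) = 343343 × 1200/1001 = 411600.

411600 frames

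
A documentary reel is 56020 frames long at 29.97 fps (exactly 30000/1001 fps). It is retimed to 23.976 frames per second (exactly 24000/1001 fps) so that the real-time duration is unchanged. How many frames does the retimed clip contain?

Target frames = source frames × (target rate / source rate) = 56020 × (24000/1001)/(30000/1001) = 56020 × 4/5 = 44816.

44816 frames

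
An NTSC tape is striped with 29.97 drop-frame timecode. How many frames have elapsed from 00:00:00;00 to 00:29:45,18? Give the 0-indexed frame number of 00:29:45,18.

53514

Complete 10-minute blocks: 2, each 17982 frames → 35964.
Remaining 9 whole minutes in the current block: 1800 + 8 × 1798 = 16184 frames.
Within the current minute: 45 × 30 + 18 − 2 = 1366 (labels ;00/;01 skipped at this minute). Total = 35964 + 16184 + 1366 = 53514.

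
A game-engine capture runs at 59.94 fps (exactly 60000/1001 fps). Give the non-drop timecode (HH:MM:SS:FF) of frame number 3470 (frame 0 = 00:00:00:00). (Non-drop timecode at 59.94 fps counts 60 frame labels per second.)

3470 ÷ 60 = 57 full seconds, remainder 50 frames.
57 s = 0 h 0 min 57 s.
Timecode: 00:00:57:50.

00:00:57:50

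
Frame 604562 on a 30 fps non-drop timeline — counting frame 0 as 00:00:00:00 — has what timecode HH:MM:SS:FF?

05:35:52:02

604562 ÷ 30 = 20152 full seconds, remainder 2 frames.
20152 s = 5 h 35 min 52 s.
Timecode: 05:35:52:02.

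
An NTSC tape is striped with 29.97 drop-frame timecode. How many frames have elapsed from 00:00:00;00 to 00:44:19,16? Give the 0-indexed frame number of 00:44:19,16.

79706

As if non-drop at 30 labels/s: (0 × 3600 + 44 × 60 + 19) × 30 + 16 = 79786.
Minute boundaries passed: 44; those not divisible by 10: 44 − 4 = 40; dropped labels = 2 × 40 = 80.
Actual frame index = 79786 − 80 = 79706.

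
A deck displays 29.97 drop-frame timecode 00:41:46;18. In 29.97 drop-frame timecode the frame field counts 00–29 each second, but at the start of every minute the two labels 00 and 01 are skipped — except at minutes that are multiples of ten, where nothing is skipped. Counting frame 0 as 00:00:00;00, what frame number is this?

75124

As if non-drop at 30 labels/s: (0 × 3600 + 41 × 60 + 46) × 30 + 18 = 75198.
Minute boundaries passed: 41; those not divisible by 10: 41 − 4 = 37; dropped labels = 2 × 37 = 74.
Actual frame index = 75198 − 74 = 75124.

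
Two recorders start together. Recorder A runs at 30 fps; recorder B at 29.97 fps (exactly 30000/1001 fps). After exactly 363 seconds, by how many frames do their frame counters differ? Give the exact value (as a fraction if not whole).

990/91 frames

A emits 30 × 363 = 10890 frames; B emits 30000/1001 × 363 = 990000/91.
Difference = 990/91 frames (≈ 10.8791); B is behind A.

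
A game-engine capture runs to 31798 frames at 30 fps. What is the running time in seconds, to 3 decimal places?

1059.933 seconds

Running time = 31798 × 1/30 = 15899/15 s ≈ 1059.933 s.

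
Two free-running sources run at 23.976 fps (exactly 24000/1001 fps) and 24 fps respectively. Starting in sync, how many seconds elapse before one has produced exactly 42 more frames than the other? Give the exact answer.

1751.75 seconds

The gap grows by |24 − 24000/1001| = 24/1001 frames per second.
Time for a 42-frame gap: 42 ÷ (24/1001) = 1751.75 s.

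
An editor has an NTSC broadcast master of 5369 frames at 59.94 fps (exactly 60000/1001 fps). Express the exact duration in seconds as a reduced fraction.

Running time = 5369 ÷ (60000/1001) = 5369 × 1001/60000 = 5374369/60000 s.

5374369/60000 seconds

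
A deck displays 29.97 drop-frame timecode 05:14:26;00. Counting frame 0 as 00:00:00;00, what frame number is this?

As if non-drop at 30 labels/s: (5 × 3600 + 14 × 60 + 26) × 30 + 0 = 565980.
Minute boundaries passed: 314; those not divisible by 10: 314 − 31 = 283; dropped labels = 2 × 283 = 566.
Actual frame index = 565980 − 566 = 565414.

565414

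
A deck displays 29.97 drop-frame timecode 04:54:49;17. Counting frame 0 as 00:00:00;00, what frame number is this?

As if non-drop at 30 labels/s: (4 × 3600 + 54 × 60 + 49) × 30 + 17 = 530687.
Minute boundaries passed: 294; those not divisible by 10: 294 − 29 = 265; dropped labels = 2 × 265 = 530.
Actual frame index = 530687 − 530 = 530157.

530157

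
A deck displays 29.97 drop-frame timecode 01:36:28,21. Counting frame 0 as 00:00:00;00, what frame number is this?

Complete 10-minute blocks: 9, each 17982 frames → 161838.
Remaining 6 whole minutes in the current block: 1800 + 5 × 1798 = 10790 frames.
Within the current minute: 28 × 30 + 21 − 2 = 859 (labels ;00/;01 skipped at this minute). Total = 161838 + 10790 + 859 = 173487.

173487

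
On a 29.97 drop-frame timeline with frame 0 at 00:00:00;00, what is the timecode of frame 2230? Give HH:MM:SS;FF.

Ten DF minutes hold 17982 frames, so frame 2230 lies in block 0 (frames 0–17981) with 2230 frames into that block.
The block's first minute is 1800 frames and the rest 1798 each; 2230 frames reaches minute 1, so 0 × 18 + 1 × 2 = 2 labels have been skipped so far.
Adding those back, label number 2230 + 2 = 2232 at 30 labels/s is 74 s + 12 f = 0 h 1 min 14 s frame 12, i.e. 00:01:14;12.

00:01:14;12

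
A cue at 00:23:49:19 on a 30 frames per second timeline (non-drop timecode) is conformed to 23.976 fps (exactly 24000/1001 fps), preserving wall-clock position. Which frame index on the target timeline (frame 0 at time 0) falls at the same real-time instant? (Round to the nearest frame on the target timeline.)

Source frame index: (0×3600 + 23×60 + 49) × 30 + 19 = 42889.
Real time: 42889 / (30) = 42889/30 s.
Target frame: (42889/30) × (24000/1001) = 445600/13 ≈ 34276.923 → 34277.

frame 34277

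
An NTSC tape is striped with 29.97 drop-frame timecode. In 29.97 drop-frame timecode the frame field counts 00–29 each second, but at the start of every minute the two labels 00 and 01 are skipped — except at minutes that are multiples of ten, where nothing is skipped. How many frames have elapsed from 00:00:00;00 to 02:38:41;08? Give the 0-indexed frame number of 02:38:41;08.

285352

As if non-drop at 30 labels/s: (2 × 3600 + 38 × 60 + 41) × 30 + 8 = 285638.
Minute boundaries passed: 158; those not divisible by 10: 158 − 15 = 143; dropped labels = 2 × 143 = 286.
Actual frame index = 285638 − 286 = 285352.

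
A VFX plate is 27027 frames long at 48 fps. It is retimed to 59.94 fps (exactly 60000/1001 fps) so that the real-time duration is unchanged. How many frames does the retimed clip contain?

Target frames = source frames × (target rate / source rate) = 27027 × (60000/1001)/(48) = 27027 × 1250/1001 = 33750.

33750 frames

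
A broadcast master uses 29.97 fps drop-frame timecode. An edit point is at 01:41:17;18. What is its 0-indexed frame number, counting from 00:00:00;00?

182146

As if non-drop at 30 labels/s: (1 × 3600 + 41 × 60 + 17) × 30 + 18 = 182328.
Minute boundaries passed: 101; those not divisible by 10: 101 − 10 = 91; dropped labels = 2 × 91 = 182.
Actual frame index = 182328 − 182 = 182146.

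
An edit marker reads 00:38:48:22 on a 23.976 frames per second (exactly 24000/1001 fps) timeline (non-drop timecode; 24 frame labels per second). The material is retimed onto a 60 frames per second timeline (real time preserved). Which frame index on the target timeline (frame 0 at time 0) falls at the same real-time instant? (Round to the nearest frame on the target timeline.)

frame 139875

Source frame index: (0×3600 + 38×60 + 48) × 24 + 22 = 55894.
Real time: 55894 / (24000/1001) = 27974947/12000 s.
Target frame: (27974947/12000) × (60) = 27974947/200 ≈ 139874.735 → 139875.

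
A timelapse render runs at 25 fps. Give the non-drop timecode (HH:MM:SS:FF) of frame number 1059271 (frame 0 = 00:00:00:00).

11:46:10:21

1059271 ÷ 25 = 42370 full seconds, remainder 21 frames.
42370 s = 11 h 46 min 10 s.
Timecode: 11:46:10:21.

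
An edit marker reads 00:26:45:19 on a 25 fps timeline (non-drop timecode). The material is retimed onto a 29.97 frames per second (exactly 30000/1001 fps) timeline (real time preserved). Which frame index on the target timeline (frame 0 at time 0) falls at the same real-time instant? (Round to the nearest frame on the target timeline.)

Source frame index: (0×3600 + 26×60 + 45) × 25 + 19 = 40144.
Real time: 40144 / (25) = 40144/25 s.
Target frame: (40144/25) × (30000/1001) = 3705600/77 ≈ 48124.675 → 48125.

frame 48125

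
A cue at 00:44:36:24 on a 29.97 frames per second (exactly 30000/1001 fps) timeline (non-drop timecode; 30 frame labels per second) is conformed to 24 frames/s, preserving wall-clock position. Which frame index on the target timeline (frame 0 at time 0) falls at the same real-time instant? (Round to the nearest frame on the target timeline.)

Source frame index: (0×3600 + 44×60 + 36) × 30 + 24 = 80304.
Real time: 80304 / (30000/1001) = 1674673/625 s.
Target frame: (1674673/625) × (24) = 40192152/625 ≈ 64307.443 → 64307.

frame 64307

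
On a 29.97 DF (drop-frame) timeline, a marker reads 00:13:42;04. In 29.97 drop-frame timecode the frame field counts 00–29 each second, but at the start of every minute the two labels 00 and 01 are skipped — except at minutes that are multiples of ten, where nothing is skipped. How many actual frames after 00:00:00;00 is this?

Complete 10-minute blocks: 1, each 17982 frames → 17982.
Remaining 3 whole minutes in the current block: 1800 + 2 × 1798 = 5396 frames.
Within the current minute: 42 × 30 + 4 − 2 = 1262 (labels ;00/;01 skipped at this minute). Total = 17982 + 5396 + 1262 = 24640.

24640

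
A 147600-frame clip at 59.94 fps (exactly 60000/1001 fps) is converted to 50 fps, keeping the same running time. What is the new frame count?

Target frames = source frames × (target rate / source rate) = 147600 × (50)/(60000/1001) = 147600 × 1001/1200 = 123123.

123123 frames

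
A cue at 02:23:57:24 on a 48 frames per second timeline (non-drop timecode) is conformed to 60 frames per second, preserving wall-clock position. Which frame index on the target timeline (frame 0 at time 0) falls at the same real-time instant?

frame 518250

Source frame index: (2×3600 + 23×60 + 57) × 48 + 24 = 414600.
Real time: 414600 / (48) = 17275/2 s.
Target frame: (17275/2) × (60) = 518250.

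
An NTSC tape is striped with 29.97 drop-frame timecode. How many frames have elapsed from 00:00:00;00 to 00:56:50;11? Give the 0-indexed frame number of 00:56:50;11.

102209

Complete 10-minute blocks: 5, each 17982 frames → 89910.
Remaining 6 whole minutes in the current block: 1800 + 5 × 1798 = 10790 frames.
Within the current minute: 50 × 30 + 11 − 2 = 1509 (labels ;00/;01 skipped at this minute). Total = 89910 + 10790 + 1509 = 102209.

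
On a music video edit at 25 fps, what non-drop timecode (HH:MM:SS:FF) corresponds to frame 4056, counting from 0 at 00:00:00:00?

00:02:42:06

4056 ÷ 25 = 162 full seconds, remainder 6 frames.
162 s = 0 h 2 min 42 s.
Timecode: 00:02:42:06.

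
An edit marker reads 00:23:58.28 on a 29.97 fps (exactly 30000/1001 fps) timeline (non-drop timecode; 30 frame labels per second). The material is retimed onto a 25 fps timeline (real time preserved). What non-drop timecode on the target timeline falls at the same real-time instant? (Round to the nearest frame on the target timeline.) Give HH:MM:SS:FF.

00:24:00:09

Source frame index: (0×3600 + 23×60 + 58) × 30 + 28 = 43168.
Real time: 43168 / (30000/1001) = 2700698/1875 s.
Target frame: (2700698/1875) × (25) = 2700698/75 ≈ 36009.307 → 36009.
At 25 labels/s: frame 36009 → 00:24:00:09.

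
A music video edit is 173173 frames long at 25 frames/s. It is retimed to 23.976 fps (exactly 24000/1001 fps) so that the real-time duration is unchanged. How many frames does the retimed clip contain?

166080 frames

Target frames = source frames × (target rate / source rate) = 173173 × (24000/1001)/(25) = 173173 × 960/1001 = 166080.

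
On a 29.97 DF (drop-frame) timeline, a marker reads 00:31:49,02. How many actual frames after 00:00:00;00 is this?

57216

As if non-drop at 30 labels/s: (0 × 3600 + 31 × 60 + 49) × 30 + 2 = 57272.
Minute boundaries passed: 31; those not divisible by 10: 31 − 3 = 28; dropped labels = 2 × 28 = 56.
Actual frame index = 57272 − 56 = 57216.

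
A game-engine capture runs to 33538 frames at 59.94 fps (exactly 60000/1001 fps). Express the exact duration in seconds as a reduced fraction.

Running time = 33538 ÷ (60000/1001) = 33538 × 1001/60000 = 16785769/30000 s.

16785769/30000 seconds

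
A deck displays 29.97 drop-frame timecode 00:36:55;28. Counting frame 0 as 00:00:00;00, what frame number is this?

66412

As if non-drop at 30 labels/s: (0 × 3600 + 36 × 60 + 55) × 30 + 28 = 66478.
Minute boundaries passed: 36; those not divisible by 10: 36 − 3 = 33; dropped labels = 2 × 33 = 66.
Actual frame index = 66478 − 66 = 66412.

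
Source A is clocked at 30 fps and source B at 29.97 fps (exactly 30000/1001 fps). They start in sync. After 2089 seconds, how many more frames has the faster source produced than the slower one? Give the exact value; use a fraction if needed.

62670/1001 frames

A emits 30 × 2089 = 62670 frames; B emits 30000/1001 × 2089 = 62670000/1001.
Difference = 62670/1001 frames (≈ 62.6074); B is behind A.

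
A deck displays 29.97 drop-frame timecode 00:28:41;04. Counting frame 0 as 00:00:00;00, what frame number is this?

As if non-drop at 30 labels/s: (0 × 3600 + 28 × 60 + 41) × 30 + 4 = 51634.
Minute boundaries passed: 28; those not divisible by 10: 28 − 2 = 26; dropped labels = 2 × 26 = 52.
Actual frame index = 51634 − 52 = 51582.

51582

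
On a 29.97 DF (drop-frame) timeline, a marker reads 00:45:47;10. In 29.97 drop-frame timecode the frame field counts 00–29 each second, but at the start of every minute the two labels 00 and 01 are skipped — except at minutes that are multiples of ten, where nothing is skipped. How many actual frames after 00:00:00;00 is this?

82338

As if non-drop at 30 labels/s: (0 × 3600 + 45 × 60 + 47) × 30 + 10 = 82420.
Minute boundaries passed: 45; those not divisible by 10: 45 − 4 = 41; dropped labels = 2 × 41 = 82.
Actual frame index = 82420 − 82 = 82338.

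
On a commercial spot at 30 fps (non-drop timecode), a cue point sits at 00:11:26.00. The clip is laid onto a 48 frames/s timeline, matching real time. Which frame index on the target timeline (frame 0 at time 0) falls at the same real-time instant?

frame 32928

Source frame index: (0×3600 + 11×60 + 26) × 30 + 0 = 20580.
Real time: 20580 / (30) = 686 s.
Target frame: (686) × (48) = 32928.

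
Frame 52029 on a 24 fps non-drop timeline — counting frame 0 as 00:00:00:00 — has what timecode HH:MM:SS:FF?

52029 ÷ 24 = 2167 full seconds, remainder 21 frames.
2167 s = 0 h 36 min 7 s.
Timecode: 00:36:07:21.

00:36:07:21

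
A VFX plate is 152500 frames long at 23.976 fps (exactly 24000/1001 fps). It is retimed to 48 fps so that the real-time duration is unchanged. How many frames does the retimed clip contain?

305305 frames

Target frames = source frames × (target rate / source rate) = 152500 × (48)/(24000/1001) = 152500 × 1001/500 = 305305.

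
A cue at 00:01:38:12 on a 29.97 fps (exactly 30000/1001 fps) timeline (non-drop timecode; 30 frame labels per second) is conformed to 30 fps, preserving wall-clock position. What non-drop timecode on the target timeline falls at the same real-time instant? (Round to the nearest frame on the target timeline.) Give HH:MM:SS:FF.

00:01:38:15

Source frame index: (0×3600 + 1×60 + 38) × 30 + 12 = 2952.
Real time: 2952 / (30000/1001) = 123123/1250 s.
Target frame: (123123/1250) × (30) = 369369/125 ≈ 2954.952 → 2955.
At 30 labels/s: frame 2955 → 00:01:38:15.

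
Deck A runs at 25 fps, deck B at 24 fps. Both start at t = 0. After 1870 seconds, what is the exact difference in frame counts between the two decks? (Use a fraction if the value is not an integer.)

A emits 25 × 1870 = 46750 frames; B emits 24 × 1870 = 44880.
Difference = 1870 frames; B is behind A.

1870 frames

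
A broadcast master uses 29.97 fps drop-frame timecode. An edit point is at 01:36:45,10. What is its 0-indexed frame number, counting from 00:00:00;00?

173986

Complete 10-minute blocks: 9, each 17982 frames → 161838.
Remaining 6 whole minutes in the current block: 1800 + 5 × 1798 = 10790 frames.
Within the current minute: 45 × 30 + 10 − 2 = 1358 (labels ;00/;01 skipped at this minute). Total = 161838 + 10790 + 1358 = 173986.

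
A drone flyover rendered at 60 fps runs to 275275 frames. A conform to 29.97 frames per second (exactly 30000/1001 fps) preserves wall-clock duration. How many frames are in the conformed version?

137500 frames

Target frames = source frames × (target rate / source rate) = 275275 × (30000/1001)/(60) = 275275 × 500/1001 = 137500.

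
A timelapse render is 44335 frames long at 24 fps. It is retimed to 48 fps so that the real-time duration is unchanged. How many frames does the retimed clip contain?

Target frames = source frames × (target rate / source rate) = 44335 × (48)/(24) = 44335 × 2 = 88670.

88670 frames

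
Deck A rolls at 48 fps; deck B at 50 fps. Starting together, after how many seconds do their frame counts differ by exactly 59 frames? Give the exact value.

29.5 seconds

The gap grows by |50 − 48| = 2 frames per second.
Time for a 59-frame gap: 59 ÷ (2) = 29.5 s.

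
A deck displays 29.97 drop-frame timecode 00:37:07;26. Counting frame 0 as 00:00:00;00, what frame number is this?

As if non-drop at 30 labels/s: (0 × 3600 + 37 × 60 + 7) × 30 + 26 = 66836.
Minute boundaries passed: 37; those not divisible by 10: 37 − 3 = 34; dropped labels = 2 × 34 = 68.
Actual frame index = 66836 − 68 = 66768.

66768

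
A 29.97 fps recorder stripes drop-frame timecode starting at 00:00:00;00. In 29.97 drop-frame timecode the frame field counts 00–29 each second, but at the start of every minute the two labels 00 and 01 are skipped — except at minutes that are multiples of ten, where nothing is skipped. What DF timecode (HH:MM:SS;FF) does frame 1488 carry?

Ten DF minutes hold 17982 frames, so frame 1488 lies in block 0 (frames 0–17981) with 1488 frames into that block.
The block's first minute is 1800 frames and the rest 1798 each; 1488 frames reaches minute 0, so 0 × 18 + 0 × 2 = 0 labels have been skipped so far.
Adding those back, label number 1488 + 0 = 1488 at 30 labels/s is 49 s + 18 f = 0 h 0 min 49 s frame 18, i.e. 00:00:49;18.

00:00:49;18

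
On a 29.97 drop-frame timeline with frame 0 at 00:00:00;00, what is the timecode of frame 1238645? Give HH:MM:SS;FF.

11:28:49;15

Each 10-minute DF block holds 10 × 60 × 30 − 9 × 2 = 17982 frames. 1238645 ÷ 17982 → 68 full blocks, remainder 15869.
Within the partial block the first minute is 1800 frames and each further minute 1798, so 8 further minute boundaries passed. Total skipped labels = 18 × 68 + 2 × 8 = 1240.
Non-drop label index = 1238645 + 1240 = 1239885; at 30 labels/s that is 11:28:49:15, i.e. DF 11:28:49;15.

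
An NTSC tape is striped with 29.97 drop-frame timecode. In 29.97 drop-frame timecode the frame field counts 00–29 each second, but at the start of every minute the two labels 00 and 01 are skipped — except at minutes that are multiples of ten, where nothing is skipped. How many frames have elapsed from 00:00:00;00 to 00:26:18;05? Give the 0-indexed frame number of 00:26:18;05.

Complete 10-minute blocks: 2, each 17982 frames → 35964.
Remaining 6 whole minutes in the current block: 1800 + 5 × 1798 = 10790 frames.
Within the current minute: 18 × 30 + 5 − 2 = 543 (labels ;00/;01 skipped at this minute). Total = 35964 + 10790 + 543 = 47297.

47297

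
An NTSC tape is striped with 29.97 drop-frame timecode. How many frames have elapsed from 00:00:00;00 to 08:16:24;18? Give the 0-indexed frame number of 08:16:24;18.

Complete 10-minute blocks: 49, each 17982 frames → 881118.
Remaining 6 whole minutes in the current block: 1800 + 5 × 1798 = 10790 frames.
Within the current minute: 24 × 30 + 18 − 2 = 736 (labels ;00/;01 skipped at this minute). Total = 881118 + 10790 + 736 = 892644.

892644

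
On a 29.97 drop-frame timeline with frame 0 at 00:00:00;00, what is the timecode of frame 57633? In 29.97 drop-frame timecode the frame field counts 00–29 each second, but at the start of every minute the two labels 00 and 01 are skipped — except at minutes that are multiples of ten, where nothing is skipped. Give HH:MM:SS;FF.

Each 10-minute DF block holds 10 × 60 × 30 − 9 × 2 = 17982 frames. 57633 ÷ 17982 → 3 full blocks, remainder 3687.
Within the partial block the first minute is 1800 frames and each further minute 1798, so 2 further minute boundaries passed. Total skipped labels = 18 × 3 + 2 × 2 = 58.
Non-drop label index = 57633 + 58 = 57691; at 30 labels/s that is 00:32:03:01, i.e. DF 00:32:03;01.

00:32:03;01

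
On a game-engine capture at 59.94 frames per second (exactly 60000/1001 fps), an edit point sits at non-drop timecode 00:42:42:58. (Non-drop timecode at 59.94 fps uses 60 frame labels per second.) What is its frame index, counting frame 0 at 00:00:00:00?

153778

Total seconds to the label: (0 × 3600 + 42 × 60 + 42) = 2562.
Frame index = 2562 × 60 + 58 = 153778.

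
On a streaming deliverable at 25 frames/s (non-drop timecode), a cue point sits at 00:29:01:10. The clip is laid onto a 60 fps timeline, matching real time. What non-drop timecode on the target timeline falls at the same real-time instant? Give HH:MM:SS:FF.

Source frame index: (0×3600 + 29×60 + 1) × 25 + 10 = 43535.
Real time: 43535 / (25) = 8707/5 s.
Target frame: (8707/5) × (60) = 104484.
At 60 labels/s: frame 104484 → 00:29:01:24.

00:29:01:24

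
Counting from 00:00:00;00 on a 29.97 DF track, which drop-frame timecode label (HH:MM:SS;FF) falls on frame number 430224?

Ten DF minutes hold 17982 frames, so frame 430224 lies in block 23 (frames 413586–431567) with 16638 frames into that block.
The block's first minute is 1800 frames and the rest 1798 each; 16638 frames reaches minute 9, so 23 × 18 + 9 × 2 = 432 labels have been skipped so far.
Adding those back, label number 430224 + 432 = 430656 at 30 labels/s is 14355 s + 6 f = 3 h 59 min 15 s frame 6, i.e. 03:59:15;06.

03:59:15;06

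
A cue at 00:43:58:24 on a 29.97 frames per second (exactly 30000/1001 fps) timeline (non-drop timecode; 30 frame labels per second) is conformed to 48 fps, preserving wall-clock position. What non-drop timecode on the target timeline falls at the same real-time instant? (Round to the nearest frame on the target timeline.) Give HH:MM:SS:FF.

Source frame index: (0×3600 + 43×60 + 58) × 30 + 24 = 79164.
Real time: 79164 / (30000/1001) = 6603597/2500 s.
Target frame: (6603597/2500) × (48) = 79243164/625 ≈ 126789.062 → 126789.
At 48 labels/s: frame 126789 → 00:44:01:21.

00:44:01:21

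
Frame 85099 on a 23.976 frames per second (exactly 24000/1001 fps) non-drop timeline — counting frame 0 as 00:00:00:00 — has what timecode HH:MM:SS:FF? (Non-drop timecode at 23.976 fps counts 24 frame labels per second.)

85099 ÷ 24 = 3545 full seconds, remainder 19 frames.
3545 s = 0 h 59 min 5 s.
Timecode: 00:59:05:19.

00:59:05:19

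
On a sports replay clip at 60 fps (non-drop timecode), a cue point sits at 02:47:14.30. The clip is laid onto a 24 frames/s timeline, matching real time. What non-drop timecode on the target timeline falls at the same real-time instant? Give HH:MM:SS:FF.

Source frame index: (2×3600 + 47×60 + 14) × 60 + 30 = 602070.
Real time: 602070 / (60) = 20069/2 s.
Target frame: (20069/2) × (24) = 240828.
At 24 labels/s: frame 240828 → 02:47:14:12.

02:47:14:12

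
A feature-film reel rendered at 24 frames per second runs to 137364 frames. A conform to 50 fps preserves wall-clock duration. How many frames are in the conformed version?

Target frames = source frames × (target rate / source rate) = 137364 × (50)/(24) = 137364 × 25/12 = 286175.

286175 frames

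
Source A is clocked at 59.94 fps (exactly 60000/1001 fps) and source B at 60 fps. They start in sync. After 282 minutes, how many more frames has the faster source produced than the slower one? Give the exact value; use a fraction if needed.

1015200/1001 frames

282 min = 16920 s.
A emits 60000/1001 × 16920 = 1015200000/1001 frames; B emits 60 × 16920 = 1015200.
Difference = 1015200/1001 frames (≈ 1014.1858); B is ahead of A.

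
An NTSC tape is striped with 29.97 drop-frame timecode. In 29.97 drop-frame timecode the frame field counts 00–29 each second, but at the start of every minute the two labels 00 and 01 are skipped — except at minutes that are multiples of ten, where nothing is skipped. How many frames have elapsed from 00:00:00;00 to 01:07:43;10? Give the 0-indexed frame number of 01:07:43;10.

121778

As if non-drop at 30 labels/s: (1 × 3600 + 7 × 60 + 43) × 30 + 10 = 121900.
Minute boundaries passed: 67; those not divisible by 10: 67 − 6 = 61; dropped labels = 2 × 61 = 122.
Actual frame index = 121900 − 122 = 121778.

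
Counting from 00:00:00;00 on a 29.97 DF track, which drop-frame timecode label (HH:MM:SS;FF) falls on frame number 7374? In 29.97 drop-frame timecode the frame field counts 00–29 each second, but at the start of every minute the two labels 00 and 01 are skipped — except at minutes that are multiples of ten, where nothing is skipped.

Each 10-minute DF block holds 10 × 60 × 30 − 9 × 2 = 17982 frames. 7374 ÷ 17982 → 0 full blocks, remainder 7374.
Within the partial block the first minute is 1800 frames and each further minute 1798, so 4 further minute boundaries passed. Total skipped labels = 18 × 0 + 2 × 4 = 8.
Non-drop label index = 7374 + 8 = 7382; at 30 labels/s that is 00:04:06:02, i.e. DF 00:04:06;02.

00:04:06;02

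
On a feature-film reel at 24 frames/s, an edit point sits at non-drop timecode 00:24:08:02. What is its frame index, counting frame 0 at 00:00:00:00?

34754

Total seconds to the label: (0 × 3600 + 24 × 60 + 8) = 1448.
Frame index = 1448 × 24 + 2 = 34754.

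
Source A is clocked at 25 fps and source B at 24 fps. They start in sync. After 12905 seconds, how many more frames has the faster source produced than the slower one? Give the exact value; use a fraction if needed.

12905 frames

A emits 25 × 12905 = 322625 frames; B emits 24 × 12905 = 309720.
Difference = 12905 frames; B is behind A.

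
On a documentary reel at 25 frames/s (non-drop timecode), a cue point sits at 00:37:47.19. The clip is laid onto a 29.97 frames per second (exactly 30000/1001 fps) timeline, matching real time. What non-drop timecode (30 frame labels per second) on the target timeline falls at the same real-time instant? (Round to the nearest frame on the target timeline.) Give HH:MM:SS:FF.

00:37:45:15

Source frame index: (0×3600 + 37×60 + 47) × 25 + 19 = 56694.
Real time: 56694 / (25) = 56694/25 s.
Target frame: (56694/25) × (30000/1001) = 6184800/91 ≈ 67964.835 → 67965.
At 30 labels/s: frame 67965 → 00:37:45:15.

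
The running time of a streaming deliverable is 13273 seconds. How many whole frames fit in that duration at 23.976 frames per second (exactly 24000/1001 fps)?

318233 frames

Frames = 13273 × 24000/1001 = 24504000/77 ≈ 318233.7662.
Complete frames: 318233.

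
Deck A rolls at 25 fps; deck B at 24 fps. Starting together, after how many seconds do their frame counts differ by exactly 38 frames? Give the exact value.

38 seconds

The gap grows by |24 − 25| = 1 frame per second.
Time for a 38-frame gap: 38 ÷ (1) = 38 s.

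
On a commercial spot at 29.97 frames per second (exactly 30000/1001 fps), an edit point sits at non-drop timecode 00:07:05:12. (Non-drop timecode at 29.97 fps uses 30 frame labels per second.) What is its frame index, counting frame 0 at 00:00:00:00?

12762

Total seconds to the label: (0 × 3600 + 7 × 60 + 5) = 425.
Frame index = 425 × 30 + 12 = 12762.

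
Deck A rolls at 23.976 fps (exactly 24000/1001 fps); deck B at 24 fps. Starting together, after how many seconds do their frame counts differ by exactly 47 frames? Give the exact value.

47047/24 seconds

The gap grows by |24 − 24000/1001| = 24/1001 frames per second.
Time for a 47-frame gap: 47 ÷ (24/1001) = 47047/24 s.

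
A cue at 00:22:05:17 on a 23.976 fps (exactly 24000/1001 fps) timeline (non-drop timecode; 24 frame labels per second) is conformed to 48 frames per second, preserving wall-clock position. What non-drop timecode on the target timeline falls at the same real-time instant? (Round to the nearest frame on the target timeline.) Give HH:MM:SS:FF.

Source frame index: (0×3600 + 22×60 + 5) × 24 + 17 = 31817.
Real time: 31817 / (24000/1001) = 31848817/24000 s.
Target frame: (31848817/24000) × (48) = 31848817/500 ≈ 63697.634 → 63698.
At 48 labels/s: frame 63698 → 00:22:07:02.

00:22:07:02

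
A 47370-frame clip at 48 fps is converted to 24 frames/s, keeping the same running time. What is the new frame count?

23685 frames

Frames at target rate = 47370 × (24) / (48) = 23685.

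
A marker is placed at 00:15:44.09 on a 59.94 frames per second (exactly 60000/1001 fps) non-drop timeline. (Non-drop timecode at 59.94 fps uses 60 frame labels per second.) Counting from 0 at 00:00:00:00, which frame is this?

frame 56649

Total seconds to the label: (0 × 3600 + 15 × 60 + 44) = 944.
Frame index = 944 × 60 + 9 = 56649.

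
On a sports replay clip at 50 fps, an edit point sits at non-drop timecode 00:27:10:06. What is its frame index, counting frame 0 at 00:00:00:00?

Total seconds to the label: (0 × 3600 + 27 × 60 + 10) = 1630.
Frame index = 1630 × 50 + 6 = 81506.

81506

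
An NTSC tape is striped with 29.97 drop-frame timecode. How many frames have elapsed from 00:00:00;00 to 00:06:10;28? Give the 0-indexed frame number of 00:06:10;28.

11116

As if non-drop at 30 labels/s: (0 × 3600 + 6 × 60 + 10) × 30 + 28 = 11128.
Minute boundaries passed: 6; those not divisible by 10: 6 − 0 = 6; dropped labels = 2 × 6 = 12.
Actual frame index = 11128 − 12 = 11116.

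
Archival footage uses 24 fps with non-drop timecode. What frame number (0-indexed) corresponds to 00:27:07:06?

39054

Total seconds to the label: (0 × 3600 + 27 × 60 + 7) = 1627.
Frame index = 1627 × 24 + 6 = 39054.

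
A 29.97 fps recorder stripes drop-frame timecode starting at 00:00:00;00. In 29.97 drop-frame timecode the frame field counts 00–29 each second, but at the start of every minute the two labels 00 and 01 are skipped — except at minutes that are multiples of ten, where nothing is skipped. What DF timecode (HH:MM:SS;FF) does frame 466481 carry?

Ten DF minutes hold 17982 frames, so frame 466481 lies in block 25 (frames 449550–467531) with 16931 frames into that block.
The block's first minute is 1800 frames and the rest 1798 each; 16931 frames reaches minute 9, so 25 × 18 + 9 × 2 = 468 labels have been skipped so far.
Adding those back, label number 466481 + 468 = 466949 at 30 labels/s is 15564 s + 29 f = 4 h 19 min 24 s frame 29, i.e. 04:19:24;29.

04:19:24;29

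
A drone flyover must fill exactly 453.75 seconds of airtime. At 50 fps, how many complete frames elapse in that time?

Frames = 453.75 × 50 = 45375/2 ≈ 22687.5000.
Complete frames: 22687.

22687 frames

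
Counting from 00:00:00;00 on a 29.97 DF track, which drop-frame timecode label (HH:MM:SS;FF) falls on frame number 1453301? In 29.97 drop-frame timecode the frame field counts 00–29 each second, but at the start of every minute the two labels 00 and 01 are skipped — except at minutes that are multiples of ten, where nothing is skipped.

13:28:11;27

Each 10-minute DF block holds 10 × 60 × 30 − 9 × 2 = 17982 frames. 1453301 ÷ 17982 → 80 full blocks, remainder 14741.
Within the partial block the first minute is 1800 frames and each further minute 1798, so 8 further minute boundaries passed. Total skipped labels = 18 × 80 + 2 × 8 = 1456.
Non-drop label index = 1453301 + 1456 = 1454757; at 30 labels/s that is 13:28:11:27, i.e. DF 13:28:11;27.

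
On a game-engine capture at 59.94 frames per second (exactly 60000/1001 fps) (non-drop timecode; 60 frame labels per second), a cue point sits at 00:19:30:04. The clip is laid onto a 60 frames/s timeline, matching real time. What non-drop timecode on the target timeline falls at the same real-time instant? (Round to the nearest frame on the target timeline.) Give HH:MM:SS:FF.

Source frame index: (0×3600 + 19×60 + 30) × 60 + 4 = 70204.
Real time: 70204 / (60000/1001) = 17568551/15000 s.
Target frame: (17568551/15000) × (60) = 17568551/250 ≈ 70274.204 → 70274.
At 60 labels/s: frame 70274 → 00:19:31:14.

00:19:31:14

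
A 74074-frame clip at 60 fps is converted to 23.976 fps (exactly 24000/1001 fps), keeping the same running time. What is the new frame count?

Target frames = source frames × (target rate / source rate) = 74074 × (24000/1001)/(60) = 74074 × 400/1001 = 29600.

29600 frames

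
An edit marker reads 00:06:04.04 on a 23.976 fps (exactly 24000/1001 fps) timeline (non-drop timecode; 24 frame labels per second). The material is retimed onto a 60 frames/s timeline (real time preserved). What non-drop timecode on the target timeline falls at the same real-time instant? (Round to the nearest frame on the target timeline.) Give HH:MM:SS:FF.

00:06:04:32

Source frame index: (0×3600 + 6×60 + 4) × 24 + 4 = 8740.
Real time: 8740 / (24000/1001) = 437437/1200 s.
Target frame: (437437/1200) × (60) = 437437/20 ≈ 21871.850 → 21872.
At 60 labels/s: frame 21872 → 00:06:04:32.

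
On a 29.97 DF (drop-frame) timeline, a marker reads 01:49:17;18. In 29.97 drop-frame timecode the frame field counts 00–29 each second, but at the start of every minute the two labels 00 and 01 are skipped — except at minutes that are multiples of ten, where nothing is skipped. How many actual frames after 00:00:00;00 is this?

196530

Complete 10-minute blocks: 10, each 17982 frames → 179820.
Remaining 9 whole minutes in the current block: 1800 + 8 × 1798 = 16184 frames.
Within the current minute: 17 × 30 + 18 − 2 = 526 (labels ;00/;01 skipped at this minute). Total = 179820 + 16184 + 526 = 196530.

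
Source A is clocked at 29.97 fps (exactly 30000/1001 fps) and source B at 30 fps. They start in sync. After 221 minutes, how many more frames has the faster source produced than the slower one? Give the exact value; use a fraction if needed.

221 min = 13260 s.
A emits 30000/1001 × 13260 = 30600000/77 frames; B emits 30 × 13260 = 397800.
Difference = 30600/77 frames (≈ 397.4026); B is ahead of A.

30600/77 frames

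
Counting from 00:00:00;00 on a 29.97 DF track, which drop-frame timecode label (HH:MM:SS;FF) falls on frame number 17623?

00:09:48;01

Each 10-minute DF block holds 10 × 60 × 30 − 9 × 2 = 17982 frames. 17623 ÷ 17982 → 0 full blocks, remainder 17623.
Within the partial block the first minute is 1800 frames and each further minute 1798, so 9 further minute boundaries passed. Total skipped labels = 18 × 0 + 2 × 9 = 18.
Non-drop label index = 17623 + 18 = 17641; at 30 labels/s that is 00:09:48:01, i.e. DF 00:09:48;01.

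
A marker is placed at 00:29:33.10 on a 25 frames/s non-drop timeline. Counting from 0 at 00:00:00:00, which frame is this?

Total seconds to the label: (0 × 3600 + 29 × 60 + 33) = 1773.
Frame index = 1773 × 25 + 10 = 44335.

44335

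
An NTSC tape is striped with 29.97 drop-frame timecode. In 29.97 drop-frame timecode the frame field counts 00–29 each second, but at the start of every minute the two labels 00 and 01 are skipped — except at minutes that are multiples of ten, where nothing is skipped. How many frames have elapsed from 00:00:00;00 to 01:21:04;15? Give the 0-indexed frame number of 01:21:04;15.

145789

Complete 10-minute blocks: 8, each 17982 frames → 143856.
Remaining 1 whole minute in the current block: 1800 + 0 × 1798 = 1800 frames.
Within the current minute: 4 × 30 + 15 − 2 = 133 (labels ;00/;01 skipped at this minute). Total = 143856 + 1800 + 133 = 145789.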